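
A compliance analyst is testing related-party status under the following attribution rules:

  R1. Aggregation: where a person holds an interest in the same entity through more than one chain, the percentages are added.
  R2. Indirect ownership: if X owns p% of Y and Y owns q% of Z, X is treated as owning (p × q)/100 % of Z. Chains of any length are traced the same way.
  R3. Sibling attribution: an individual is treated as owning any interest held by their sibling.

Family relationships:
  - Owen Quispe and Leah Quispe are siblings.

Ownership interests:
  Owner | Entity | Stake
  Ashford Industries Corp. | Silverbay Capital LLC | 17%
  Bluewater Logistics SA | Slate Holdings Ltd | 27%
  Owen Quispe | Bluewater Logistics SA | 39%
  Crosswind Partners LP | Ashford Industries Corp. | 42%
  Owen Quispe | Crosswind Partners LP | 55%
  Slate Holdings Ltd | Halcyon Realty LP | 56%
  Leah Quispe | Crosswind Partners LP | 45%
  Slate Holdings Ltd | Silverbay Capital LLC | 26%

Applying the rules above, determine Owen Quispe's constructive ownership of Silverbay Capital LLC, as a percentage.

9.8778%

By sibling attribution (R3), Owen Quispe is treated as also owning Leah Quispe's interest in Crosswind Partners LP, giving 55% + 45% = 100%.
Chain via Bluewater Logistics SA → Slate Holdings Ltd (R2): 39% × 27% × 26% = 2.7378% of Silverbay Capital LLC.
Chain via Crosswind Partners LP → Ashford Industries Corp. (R2): 100% × 42% × 17% = 7.14% of Silverbay Capital LLC.
Aggregating (R1): 2.7378% + 7.14% = 9.8778%.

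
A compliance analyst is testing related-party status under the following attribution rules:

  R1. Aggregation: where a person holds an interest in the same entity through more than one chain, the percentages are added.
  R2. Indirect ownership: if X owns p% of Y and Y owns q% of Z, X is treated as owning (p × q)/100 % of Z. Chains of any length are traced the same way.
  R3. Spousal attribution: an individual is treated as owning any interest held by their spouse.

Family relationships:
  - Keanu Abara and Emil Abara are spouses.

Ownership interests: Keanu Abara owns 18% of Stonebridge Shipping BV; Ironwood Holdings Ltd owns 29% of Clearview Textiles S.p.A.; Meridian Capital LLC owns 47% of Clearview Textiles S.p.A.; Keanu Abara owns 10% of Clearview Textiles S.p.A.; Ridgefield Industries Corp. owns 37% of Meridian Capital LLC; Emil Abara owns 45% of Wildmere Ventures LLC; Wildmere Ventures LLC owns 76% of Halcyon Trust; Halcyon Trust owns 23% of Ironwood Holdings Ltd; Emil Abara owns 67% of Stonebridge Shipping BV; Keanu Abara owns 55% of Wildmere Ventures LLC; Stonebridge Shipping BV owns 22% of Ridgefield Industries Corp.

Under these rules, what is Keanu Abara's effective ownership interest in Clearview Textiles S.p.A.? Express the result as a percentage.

18.32113%

By spousal attribution (R3), Keanu Abara is treated as also owning Emil Abara's interest in Stonebridge Shipping BV, giving 18% + 67% = 85%.
By spousal attribution (R3), Keanu Abara is treated as also owning Emil Abara's interest in Wildmere Ventures LLC, giving 55% + 45% = 100%.
Chain via Stonebridge Shipping BV → Ridgefield Industries Corp. → Meridian Capital LLC (R2): 85% × 22% × 37% × 47% = 3.25193% of Clearview Textiles S.p.A.
Chain via Wildmere Ventures LLC → Halcyon Trust → Ironwood Holdings Ltd (R2): 100% × 76% × 23% × 29% = 5.0692% of Clearview Textiles S.p.A.
Direct interest in Clearview Textiles S.p.A: 10%.
Aggregating (R1): 3.25193% + 5.0692% + 10% = 18.32113%.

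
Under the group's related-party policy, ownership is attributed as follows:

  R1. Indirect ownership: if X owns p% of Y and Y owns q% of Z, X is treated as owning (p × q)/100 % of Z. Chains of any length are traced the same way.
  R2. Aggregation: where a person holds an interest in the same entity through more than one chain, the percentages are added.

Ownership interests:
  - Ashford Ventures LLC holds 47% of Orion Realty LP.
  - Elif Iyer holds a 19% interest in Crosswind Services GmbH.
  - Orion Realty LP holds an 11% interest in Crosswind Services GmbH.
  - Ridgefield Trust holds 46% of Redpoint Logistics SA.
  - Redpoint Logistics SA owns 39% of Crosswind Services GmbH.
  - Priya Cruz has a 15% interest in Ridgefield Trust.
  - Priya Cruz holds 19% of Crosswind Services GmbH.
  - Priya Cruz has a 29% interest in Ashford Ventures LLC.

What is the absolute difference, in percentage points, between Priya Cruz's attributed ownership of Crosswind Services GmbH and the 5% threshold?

Chain via Ashford Ventures LLC → Orion Realty LP (R1): 29% × 47% × 11% = 1.4993% of Crosswind Services GmbH.
Chain via Ridgefield Trust → Redpoint Logistics SA (R1): 15% × 46% × 39% = 2.691% of Crosswind Services GmbH.
Direct interest in Crosswind Services GmbH: 19%.
Aggregating (R2): 1.4993% + 2.691% + 19% = 23.1903%.
23.1903% exceeds the 5% threshold by 18.1903 percentage points.

18.1903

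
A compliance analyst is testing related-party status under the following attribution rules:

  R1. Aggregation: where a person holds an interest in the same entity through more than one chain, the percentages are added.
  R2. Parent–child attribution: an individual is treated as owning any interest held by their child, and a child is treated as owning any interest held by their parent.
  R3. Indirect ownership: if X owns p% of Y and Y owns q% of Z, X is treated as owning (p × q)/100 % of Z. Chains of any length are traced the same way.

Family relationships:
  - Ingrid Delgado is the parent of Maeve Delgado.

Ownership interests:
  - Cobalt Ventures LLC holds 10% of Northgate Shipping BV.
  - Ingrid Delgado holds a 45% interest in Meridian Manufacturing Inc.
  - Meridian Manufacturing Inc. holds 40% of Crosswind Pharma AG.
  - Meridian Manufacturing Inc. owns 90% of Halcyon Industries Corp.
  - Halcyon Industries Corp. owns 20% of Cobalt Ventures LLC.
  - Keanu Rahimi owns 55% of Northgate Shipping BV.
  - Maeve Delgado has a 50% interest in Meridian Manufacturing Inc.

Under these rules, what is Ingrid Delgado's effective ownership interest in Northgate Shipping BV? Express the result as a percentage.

1.71%

By parent–child attribution (R2), Ingrid Delgado is treated as also owning Maeve Delgado's interest in Meridian Manufacturing Inc, giving 45% + 50% = 95%.
Chain via Meridian Manufacturing Inc. → Halcyon Industries Corp. → Cobalt Ventures LLC (R3): 95% × 90% × 20% × 10% = 1.71% of Northgate Shipping BV.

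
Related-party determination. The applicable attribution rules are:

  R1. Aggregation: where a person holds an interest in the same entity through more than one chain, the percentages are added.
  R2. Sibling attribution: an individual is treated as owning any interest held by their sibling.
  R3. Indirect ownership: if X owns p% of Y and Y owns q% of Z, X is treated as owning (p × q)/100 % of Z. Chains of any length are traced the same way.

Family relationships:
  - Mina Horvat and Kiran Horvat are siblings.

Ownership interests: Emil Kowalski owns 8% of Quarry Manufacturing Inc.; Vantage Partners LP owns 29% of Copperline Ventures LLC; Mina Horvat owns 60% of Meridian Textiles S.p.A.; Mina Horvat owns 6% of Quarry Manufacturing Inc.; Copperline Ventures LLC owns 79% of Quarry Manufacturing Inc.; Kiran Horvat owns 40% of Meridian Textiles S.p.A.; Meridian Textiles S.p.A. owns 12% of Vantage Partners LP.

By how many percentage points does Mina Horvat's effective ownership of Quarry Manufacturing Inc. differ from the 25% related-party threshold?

16.2508

By sibling attribution (R2), Mina Horvat is treated as also owning Kiran Horvat's interest in Meridian Textiles S.p.A, giving 60% + 40% = 100%.
Chain via Meridian Textiles S.p.A. → Vantage Partners LP → Copperline Ventures LLC (R3): 100% × 12% × 29% × 79% = 2.7492% of Quarry Manufacturing Inc.
Direct interest in Quarry Manufacturing Inc: 6%.
Aggregating (R1): 2.7492% + 6% = 8.7492%.
8.7492% falls short of the 25% threshold by 16.2508 percentage points.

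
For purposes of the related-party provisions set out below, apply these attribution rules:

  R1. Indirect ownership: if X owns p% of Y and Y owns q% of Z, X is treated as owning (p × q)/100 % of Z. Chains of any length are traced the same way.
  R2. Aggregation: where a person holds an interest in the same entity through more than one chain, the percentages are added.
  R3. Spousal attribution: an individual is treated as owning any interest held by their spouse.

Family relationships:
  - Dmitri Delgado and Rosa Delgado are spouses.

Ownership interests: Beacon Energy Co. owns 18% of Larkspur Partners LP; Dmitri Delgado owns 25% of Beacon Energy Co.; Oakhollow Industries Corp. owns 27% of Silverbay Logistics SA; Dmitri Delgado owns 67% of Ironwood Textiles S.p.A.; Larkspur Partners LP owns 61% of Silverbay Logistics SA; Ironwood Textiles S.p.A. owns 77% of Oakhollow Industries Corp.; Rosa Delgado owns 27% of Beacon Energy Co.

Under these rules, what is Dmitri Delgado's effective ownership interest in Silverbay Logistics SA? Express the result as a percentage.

By spousal attribution (R3), Dmitri Delgado is treated as also owning Rosa Delgado's interest in Beacon Energy Co, giving 25% + 27% = 52%.
Chain via Beacon Energy Co. → Larkspur Partners LP (R1): 52% × 18% × 61% = 5.7096% of Silverbay Logistics SA.
Chain via Ironwood Textiles S.p.A. → Oakhollow Industries Corp. (R1): 67% × 77% × 27% = 13.9293% of Silverbay Logistics SA.
Aggregating (R2): 5.7096% + 13.9293% = 19.6389%.

19.6389%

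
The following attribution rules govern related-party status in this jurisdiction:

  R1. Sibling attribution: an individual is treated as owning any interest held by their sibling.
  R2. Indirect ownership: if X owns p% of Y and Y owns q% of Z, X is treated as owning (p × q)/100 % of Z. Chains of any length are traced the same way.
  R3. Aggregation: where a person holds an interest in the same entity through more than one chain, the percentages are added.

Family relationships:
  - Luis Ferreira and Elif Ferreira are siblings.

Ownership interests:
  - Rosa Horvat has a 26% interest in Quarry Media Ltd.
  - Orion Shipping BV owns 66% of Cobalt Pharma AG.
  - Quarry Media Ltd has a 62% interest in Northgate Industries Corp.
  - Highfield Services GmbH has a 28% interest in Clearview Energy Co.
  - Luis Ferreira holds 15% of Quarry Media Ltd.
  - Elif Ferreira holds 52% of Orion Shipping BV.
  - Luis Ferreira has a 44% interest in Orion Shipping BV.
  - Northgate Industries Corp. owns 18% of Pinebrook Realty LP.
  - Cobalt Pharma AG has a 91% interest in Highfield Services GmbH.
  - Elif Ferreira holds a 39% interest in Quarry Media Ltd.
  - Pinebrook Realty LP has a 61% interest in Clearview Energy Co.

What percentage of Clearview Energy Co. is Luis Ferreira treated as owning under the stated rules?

By sibling attribution (R1), Luis Ferreira is treated as also owning Elif Ferreira's interest in Orion Shipping BV, giving 44% + 52% = 96%.
By sibling attribution (R1), Luis Ferreira is treated as also owning Elif Ferreira's interest in Quarry Media Ltd, giving 15% + 39% = 54%.
Chain via Orion Shipping BV → Cobalt Pharma AG → Highfield Services GmbH (R2): 96% × 66% × 91% × 28% = 16.144128% of Clearview Energy Co.
Chain via Quarry Media Ltd → Northgate Industries Corp. → Pinebrook Realty LP (R2): 54% × 62% × 18% × 61% = 3.676104% of Clearview Energy Co.
Aggregating (R3): 16.144128% + 3.676104% = 19.820232%.

19.820232%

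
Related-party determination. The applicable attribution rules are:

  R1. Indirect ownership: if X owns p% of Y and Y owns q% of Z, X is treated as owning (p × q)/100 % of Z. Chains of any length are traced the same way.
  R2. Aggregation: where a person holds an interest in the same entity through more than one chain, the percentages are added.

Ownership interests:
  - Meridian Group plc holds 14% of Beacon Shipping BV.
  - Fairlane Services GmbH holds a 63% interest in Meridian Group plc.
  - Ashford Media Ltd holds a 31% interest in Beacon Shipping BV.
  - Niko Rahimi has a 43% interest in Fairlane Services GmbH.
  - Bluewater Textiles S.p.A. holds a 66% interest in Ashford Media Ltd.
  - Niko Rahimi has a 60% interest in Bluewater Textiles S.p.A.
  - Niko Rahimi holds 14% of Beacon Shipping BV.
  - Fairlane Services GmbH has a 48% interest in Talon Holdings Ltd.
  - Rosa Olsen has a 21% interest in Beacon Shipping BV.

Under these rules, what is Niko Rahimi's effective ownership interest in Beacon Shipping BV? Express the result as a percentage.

30.0686%

Chain via Fairlane Services GmbH → Meridian Group plc (R1): 43% × 63% × 14% = 3.7926% of Beacon Shipping BV.
Chain via Bluewater Textiles S.p.A. → Ashford Media Ltd (R1): 60% × 66% × 31% = 12.276% of Beacon Shipping BV.
Direct interest in Beacon Shipping BV: 14%.
Aggregating (R2): 3.7926% + 12.276% + 14% = 30.0686%.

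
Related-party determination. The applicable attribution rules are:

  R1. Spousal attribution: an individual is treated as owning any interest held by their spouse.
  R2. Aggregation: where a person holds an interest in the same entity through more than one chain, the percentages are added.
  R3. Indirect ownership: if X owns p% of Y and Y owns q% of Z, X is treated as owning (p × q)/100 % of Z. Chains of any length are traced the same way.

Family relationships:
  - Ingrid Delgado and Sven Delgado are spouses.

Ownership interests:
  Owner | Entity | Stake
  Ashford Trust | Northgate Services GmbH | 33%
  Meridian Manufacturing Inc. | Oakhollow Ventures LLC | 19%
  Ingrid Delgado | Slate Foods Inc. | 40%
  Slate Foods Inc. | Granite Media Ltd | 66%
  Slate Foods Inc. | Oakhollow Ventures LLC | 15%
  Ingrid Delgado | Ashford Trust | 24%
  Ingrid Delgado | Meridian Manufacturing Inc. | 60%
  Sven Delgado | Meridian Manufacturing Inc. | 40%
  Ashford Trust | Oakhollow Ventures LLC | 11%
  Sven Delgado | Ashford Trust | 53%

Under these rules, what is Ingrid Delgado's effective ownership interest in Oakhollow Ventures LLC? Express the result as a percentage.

33.47%

By spousal attribution (R1), Ingrid Delgado is treated as also owning Sven Delgado's interest in Ashford Trust, giving 24% + 53% = 77%.
By spousal attribution (R1), Ingrid Delgado is treated as also owning Sven Delgado's interest in Meridian Manufacturing Inc, giving 60% + 40% = 100%.
Chain via Slate Foods Inc. (R3): 40% × 15% = 6% of Oakhollow Ventures LLC.
Chain via Ashford Trust (R3): 77% × 11% = 8.47% of Oakhollow Ventures LLC.
Chain via Meridian Manufacturing Inc. (R3): 100% × 19% = 19% of Oakhollow Ventures LLC.
Aggregating (R2): 6% + 8.47% + 19% = 33.47%.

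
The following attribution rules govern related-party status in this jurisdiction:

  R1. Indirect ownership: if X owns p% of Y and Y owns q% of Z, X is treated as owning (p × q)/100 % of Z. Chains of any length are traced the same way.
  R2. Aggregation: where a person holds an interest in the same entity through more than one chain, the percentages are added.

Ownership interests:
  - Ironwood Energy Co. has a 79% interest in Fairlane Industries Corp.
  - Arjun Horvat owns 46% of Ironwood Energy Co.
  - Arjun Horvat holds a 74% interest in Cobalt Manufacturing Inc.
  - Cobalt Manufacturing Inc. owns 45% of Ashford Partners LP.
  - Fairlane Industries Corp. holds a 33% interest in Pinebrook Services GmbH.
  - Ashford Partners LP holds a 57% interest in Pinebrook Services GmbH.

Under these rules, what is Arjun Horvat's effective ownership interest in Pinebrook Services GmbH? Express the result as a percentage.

Chain via Cobalt Manufacturing Inc. → Ashford Partners LP (R1): 74% × 45% × 57% = 18.981% of Pinebrook Services GmbH.
Chain via Ironwood Energy Co. → Fairlane Industries Corp. (R1): 46% × 79% × 33% = 11.9922% of Pinebrook Services GmbH.
Aggregating (R2): 18.981% + 11.9922% = 30.9732%.

30.9732%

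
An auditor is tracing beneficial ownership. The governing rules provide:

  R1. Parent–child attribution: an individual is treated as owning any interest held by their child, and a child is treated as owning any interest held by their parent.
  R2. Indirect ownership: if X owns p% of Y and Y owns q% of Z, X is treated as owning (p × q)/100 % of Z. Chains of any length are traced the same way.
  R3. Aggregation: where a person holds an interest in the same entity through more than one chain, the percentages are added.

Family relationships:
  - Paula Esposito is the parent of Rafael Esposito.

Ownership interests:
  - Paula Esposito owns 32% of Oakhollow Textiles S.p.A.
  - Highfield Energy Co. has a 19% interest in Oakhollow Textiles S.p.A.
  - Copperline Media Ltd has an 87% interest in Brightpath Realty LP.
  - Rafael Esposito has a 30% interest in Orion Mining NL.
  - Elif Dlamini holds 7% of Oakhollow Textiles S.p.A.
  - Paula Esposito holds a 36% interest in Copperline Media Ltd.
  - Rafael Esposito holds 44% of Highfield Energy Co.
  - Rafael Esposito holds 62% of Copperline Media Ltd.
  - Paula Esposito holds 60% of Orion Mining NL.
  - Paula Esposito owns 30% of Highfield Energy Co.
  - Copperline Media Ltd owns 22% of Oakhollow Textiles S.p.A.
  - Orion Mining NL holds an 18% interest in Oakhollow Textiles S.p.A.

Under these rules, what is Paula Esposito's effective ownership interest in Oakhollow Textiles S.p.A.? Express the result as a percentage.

83.82%

By parent–child attribution (R1), Paula Esposito is treated as also owning Rafael Esposito's interest in Orion Mining NL, giving 60% + 30% = 90%.
By parent–child attribution (R1), Paula Esposito is treated as also owning Rafael Esposito's interest in Copperline Media Ltd, giving 36% + 62% = 98%.
By parent–child attribution (R1), Paula Esposito is treated as also owning Rafael Esposito's interest in Highfield Energy Co, giving 30% + 44% = 74%.
Chain via Orion Mining NL (R2): 90% × 18% = 16.2% of Oakhollow Textiles S.p.A.
Chain via Copperline Media Ltd (R2): 98% × 22% = 21.56% of Oakhollow Textiles S.p.A.
Chain via Highfield Energy Co. (R2): 74% × 19% = 14.06% of Oakhollow Textiles S.p.A.
Direct interest in Oakhollow Textiles S.p.A: 32%.
Aggregating (R3): 16.2% + 21.56% + 14.06% + 32% = 83.82%.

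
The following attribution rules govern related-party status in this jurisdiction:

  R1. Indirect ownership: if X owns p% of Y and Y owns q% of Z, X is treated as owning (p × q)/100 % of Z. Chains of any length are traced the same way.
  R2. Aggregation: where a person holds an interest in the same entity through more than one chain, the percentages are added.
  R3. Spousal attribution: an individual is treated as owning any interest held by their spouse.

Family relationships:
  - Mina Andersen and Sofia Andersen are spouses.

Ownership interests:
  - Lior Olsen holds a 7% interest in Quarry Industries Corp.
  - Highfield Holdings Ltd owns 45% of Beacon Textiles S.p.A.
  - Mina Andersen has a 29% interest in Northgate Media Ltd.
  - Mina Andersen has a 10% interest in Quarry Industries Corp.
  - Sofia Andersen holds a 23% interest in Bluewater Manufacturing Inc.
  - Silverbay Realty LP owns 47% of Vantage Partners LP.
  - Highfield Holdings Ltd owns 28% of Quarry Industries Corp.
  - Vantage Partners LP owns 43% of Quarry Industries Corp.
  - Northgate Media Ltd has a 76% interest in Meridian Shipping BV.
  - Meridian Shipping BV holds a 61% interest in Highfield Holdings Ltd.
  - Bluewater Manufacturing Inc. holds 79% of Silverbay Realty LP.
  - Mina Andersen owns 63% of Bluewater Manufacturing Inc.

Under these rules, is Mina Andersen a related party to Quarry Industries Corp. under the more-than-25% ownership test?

By spousal attribution (R3), Mina Andersen is treated as also owning Sofia Andersen's interest in Bluewater Manufacturing Inc, giving 63% + 23% = 86%.
Chain via Bluewater Manufacturing Inc. → Silverbay Realty LP → Vantage Partners LP (R1): 86% × 79% × 47% × 43% = 13.730674% of Quarry Industries Corp.
Chain via Northgate Media Ltd → Meridian Shipping BV → Highfield Holdings Ltd (R1): 29% × 76% × 61% × 28% = 3.764432% of Quarry Industries Corp.
Direct interest in Quarry Industries Corp: 10%.
Aggregating (R2): 13.730674% + 3.764432% + 10% = 27.495106%.
27.495106% exceeds the 25% threshold, so Mina is a related party to Quarry Industries Corp.

Yes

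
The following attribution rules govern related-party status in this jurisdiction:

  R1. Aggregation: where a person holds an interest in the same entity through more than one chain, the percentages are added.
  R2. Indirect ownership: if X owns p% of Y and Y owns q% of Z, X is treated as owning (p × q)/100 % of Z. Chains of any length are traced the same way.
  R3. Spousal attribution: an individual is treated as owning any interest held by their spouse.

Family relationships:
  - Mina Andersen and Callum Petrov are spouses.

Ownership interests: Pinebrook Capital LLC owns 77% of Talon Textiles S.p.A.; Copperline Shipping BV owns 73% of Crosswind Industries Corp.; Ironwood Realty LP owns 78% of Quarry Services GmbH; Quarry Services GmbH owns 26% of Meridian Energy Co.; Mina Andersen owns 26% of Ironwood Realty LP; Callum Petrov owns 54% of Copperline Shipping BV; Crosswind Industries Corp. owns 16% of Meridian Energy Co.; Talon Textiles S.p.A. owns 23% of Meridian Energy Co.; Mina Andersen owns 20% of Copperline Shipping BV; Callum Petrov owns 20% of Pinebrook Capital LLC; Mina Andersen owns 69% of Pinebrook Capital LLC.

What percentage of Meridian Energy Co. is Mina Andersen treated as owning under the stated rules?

By spousal attribution (R3), Mina Andersen is treated as also owning Callum Petrov's interest in Pinebrook Capital LLC, giving 69% + 20% = 89%.
By spousal attribution (R3), Mina Andersen is treated as also owning Callum Petrov's interest in Copperline Shipping BV, giving 20% + 54% = 74%.
Chain via Pinebrook Capital LLC → Talon Textiles S.p.A. (R2): 89% × 77% × 23% = 15.7619% of Meridian Energy Co.
Chain via Copperline Shipping BV → Crosswind Industries Corp. (R2): 74% × 73% × 16% = 8.6432% of Meridian Energy Co.
Chain via Ironwood Realty LP → Quarry Services GmbH (R2): 26% × 78% × 26% = 5.2728% of Meridian Energy Co.
Aggregating (R1): 15.7619% + 8.6432% + 5.2728% = 29.6779%.

29.6779%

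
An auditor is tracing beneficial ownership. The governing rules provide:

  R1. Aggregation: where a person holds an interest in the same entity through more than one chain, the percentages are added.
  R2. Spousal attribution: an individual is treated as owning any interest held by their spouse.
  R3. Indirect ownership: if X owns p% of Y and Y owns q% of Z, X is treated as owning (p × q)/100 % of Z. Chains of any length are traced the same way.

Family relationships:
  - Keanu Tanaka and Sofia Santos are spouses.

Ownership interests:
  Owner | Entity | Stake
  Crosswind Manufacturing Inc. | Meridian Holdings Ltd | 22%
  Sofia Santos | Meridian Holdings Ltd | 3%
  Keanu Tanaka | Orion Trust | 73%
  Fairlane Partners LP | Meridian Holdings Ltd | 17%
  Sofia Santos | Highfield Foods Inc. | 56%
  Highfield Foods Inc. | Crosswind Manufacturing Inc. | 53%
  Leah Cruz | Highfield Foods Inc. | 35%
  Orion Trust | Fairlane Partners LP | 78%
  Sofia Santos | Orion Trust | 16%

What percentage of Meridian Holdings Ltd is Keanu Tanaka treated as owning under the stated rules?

21.331%

By spousal attribution (R2), Keanu Tanaka is treated as also owning Sofia Santos's interest in Orion Trust, giving 73% + 16% = 89%.
By spousal attribution (R2), Keanu Tanaka is treated as owning Sofia Santos's 56% interest in Highfield Foods Inc.
By spousal attribution (R2), Keanu Tanaka is treated as owning Sofia Santos's 3% interest in Meridian Holdings Ltd.
Chain via Orion Trust → Fairlane Partners LP (R3): 89% × 78% × 17% = 11.8014% of Meridian Holdings Ltd.
Chain via Highfield Foods Inc. → Crosswind Manufacturing Inc. (R3): 56% × 53% × 22% = 6.5296% of Meridian Holdings Ltd.
Direct interest in Meridian Holdings Ltd: 3%.
Aggregating (R1): 11.8014% + 6.5296% + 3% = 21.331%.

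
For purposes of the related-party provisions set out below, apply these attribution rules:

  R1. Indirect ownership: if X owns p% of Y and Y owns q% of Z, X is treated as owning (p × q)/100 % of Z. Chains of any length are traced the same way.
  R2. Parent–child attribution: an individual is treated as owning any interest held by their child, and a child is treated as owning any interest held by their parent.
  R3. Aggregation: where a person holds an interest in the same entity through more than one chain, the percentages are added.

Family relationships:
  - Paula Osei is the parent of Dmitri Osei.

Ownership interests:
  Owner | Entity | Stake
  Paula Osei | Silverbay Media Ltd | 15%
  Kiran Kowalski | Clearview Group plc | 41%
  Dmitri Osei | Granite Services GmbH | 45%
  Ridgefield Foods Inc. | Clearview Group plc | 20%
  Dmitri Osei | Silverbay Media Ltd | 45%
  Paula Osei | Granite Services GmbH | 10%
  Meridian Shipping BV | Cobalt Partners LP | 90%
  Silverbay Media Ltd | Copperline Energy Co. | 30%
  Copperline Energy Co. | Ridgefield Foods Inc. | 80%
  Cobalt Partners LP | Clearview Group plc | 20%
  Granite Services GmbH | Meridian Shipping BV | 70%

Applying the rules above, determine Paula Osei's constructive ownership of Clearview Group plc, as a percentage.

By parent–child attribution (R2), Paula Osei is treated as also owning Dmitri Osei's interest in Granite Services GmbH, giving 10% + 45% = 55%.
By parent–child attribution (R2), Paula Osei is treated as also owning Dmitri Osei's interest in Silverbay Media Ltd, giving 15% + 45% = 60%.
Chain via Granite Services GmbH → Meridian Shipping BV → Cobalt Partners LP (R1): 55% × 70% × 90% × 20% = 6.93% of Clearview Group plc.
Chain via Silverbay Media Ltd → Copperline Energy Co. → Ridgefield Foods Inc. (R1): 60% × 30% × 80% × 20% = 2.88% of Clearview Group plc.
Aggregating (R3): 6.93% + 2.88% = 9.81%.

9.81%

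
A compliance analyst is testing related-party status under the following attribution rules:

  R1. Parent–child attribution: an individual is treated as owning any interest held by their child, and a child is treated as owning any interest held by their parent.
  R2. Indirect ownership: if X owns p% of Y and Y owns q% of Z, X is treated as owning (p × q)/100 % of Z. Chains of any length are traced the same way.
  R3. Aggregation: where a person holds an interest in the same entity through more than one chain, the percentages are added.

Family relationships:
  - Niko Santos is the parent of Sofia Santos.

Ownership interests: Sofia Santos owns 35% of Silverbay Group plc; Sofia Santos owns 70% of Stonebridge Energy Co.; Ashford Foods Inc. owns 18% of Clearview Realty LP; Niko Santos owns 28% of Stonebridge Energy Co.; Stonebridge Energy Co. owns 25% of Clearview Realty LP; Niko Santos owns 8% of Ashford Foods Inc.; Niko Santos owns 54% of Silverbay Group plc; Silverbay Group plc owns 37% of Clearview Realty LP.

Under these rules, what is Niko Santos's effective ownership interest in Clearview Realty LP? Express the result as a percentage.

By parent–child attribution (R1), Niko Santos is treated as also owning Sofia Santos's interest in Silverbay Group plc, giving 54% + 35% = 89%.
By parent–child attribution (R1), Niko Santos is treated as also owning Sofia Santos's interest in Stonebridge Energy Co, giving 28% + 70% = 98%.
Chain via Silverbay Group plc (R2): 89% × 37% = 32.93% of Clearview Realty LP.
Chain via Stonebridge Energy Co. (R2): 98% × 25% = 24.5% of Clearview Realty LP.
Chain via Ashford Foods Inc. (R2): 8% × 18% = 1.44% of Clearview Realty LP.
Aggregating (R3): 32.93% + 24.5% + 1.44% = 58.87%.

58.87%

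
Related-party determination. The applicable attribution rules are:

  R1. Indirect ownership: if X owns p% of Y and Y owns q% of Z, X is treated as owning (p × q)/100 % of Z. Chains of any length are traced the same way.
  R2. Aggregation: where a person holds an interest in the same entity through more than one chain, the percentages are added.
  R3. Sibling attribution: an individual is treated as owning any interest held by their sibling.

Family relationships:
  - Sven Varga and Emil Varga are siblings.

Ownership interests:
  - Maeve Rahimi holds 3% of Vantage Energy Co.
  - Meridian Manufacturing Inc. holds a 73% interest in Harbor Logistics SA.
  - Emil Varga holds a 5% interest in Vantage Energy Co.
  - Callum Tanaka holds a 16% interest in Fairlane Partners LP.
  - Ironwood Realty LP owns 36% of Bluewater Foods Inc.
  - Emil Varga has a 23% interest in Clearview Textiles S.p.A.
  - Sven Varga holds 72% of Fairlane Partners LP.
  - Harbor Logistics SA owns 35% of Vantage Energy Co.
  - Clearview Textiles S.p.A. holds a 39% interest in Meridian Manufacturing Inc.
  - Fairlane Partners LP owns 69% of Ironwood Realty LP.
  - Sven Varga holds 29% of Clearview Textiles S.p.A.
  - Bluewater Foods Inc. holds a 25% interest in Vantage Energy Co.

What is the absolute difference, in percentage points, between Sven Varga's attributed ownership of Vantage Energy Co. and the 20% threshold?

By sibling attribution (R3), Sven Varga is treated as also owning Emil Varga's interest in Clearview Textiles S.p.A, giving 29% + 23% = 52%.
By sibling attribution (R3), Sven Varga is treated as owning Emil Varga's 5% interest in Vantage Energy Co.
Chain via Clearview Textiles S.p.A. → Meridian Manufacturing Inc. → Harbor Logistics SA (R1): 52% × 39% × 73% × 35% = 5.18154% of Vantage Energy Co.
Chain via Fairlane Partners LP → Ironwood Realty LP → Bluewater Foods Inc. (R1): 72% × 69% × 36% × 25% = 4.4712% of Vantage Energy Co.
Direct interest in Vantage Energy Co: 5%.
Aggregating (R2): 5.18154% + 4.4712% + 5% = 14.65274%.
14.65274% falls short of the 20% threshold by 5.34726 percentage points.

5.34726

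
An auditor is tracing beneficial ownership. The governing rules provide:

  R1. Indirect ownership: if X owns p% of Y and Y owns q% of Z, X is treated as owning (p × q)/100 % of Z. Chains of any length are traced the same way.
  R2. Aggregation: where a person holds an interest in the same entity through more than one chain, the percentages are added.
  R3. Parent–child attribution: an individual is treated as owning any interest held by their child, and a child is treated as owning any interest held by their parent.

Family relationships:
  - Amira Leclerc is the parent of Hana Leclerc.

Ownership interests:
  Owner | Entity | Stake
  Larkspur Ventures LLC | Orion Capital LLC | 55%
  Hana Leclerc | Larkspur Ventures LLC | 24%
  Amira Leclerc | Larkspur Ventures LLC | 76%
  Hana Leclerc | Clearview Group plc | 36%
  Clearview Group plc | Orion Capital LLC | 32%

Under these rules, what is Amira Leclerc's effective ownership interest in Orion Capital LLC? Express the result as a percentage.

66.52%

By parent–child attribution (R3), Amira Leclerc is treated as also owning Hana Leclerc's interest in Larkspur Ventures LLC, giving 76% + 24% = 100%.
By parent–child attribution (R3), Amira Leclerc is treated as owning Hana Leclerc's 36% interest in Clearview Group plc.
Chain via Larkspur Ventures LLC (R1): 100% × 55% = 55% of Orion Capital LLC.
Chain via Clearview Group plc (R1): 36% × 32% = 11.52% of Orion Capital LLC.
Aggregating (R2): 55% + 11.52% = 66.52%.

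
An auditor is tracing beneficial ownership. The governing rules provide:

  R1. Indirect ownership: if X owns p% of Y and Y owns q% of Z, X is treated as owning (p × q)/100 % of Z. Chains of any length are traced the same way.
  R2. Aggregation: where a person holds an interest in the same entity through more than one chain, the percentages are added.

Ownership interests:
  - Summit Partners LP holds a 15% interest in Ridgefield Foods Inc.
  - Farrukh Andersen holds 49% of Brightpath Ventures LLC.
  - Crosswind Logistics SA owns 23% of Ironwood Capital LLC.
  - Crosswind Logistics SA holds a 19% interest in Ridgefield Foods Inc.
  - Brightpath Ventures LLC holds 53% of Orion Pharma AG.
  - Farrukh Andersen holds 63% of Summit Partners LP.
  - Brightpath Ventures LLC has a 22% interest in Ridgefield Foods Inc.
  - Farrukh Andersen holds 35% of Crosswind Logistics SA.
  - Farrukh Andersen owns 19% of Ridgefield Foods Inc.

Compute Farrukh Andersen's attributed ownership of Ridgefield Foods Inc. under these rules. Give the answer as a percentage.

Chain via Summit Partners LP (R1): 63% × 15% = 9.45% of Ridgefield Foods Inc.
Chain via Crosswind Logistics SA (R1): 35% × 19% = 6.65% of Ridgefield Foods Inc.
Chain via Brightpath Ventures LLC (R1): 49% × 22% = 10.78% of Ridgefield Foods Inc.
Direct interest in Ridgefield Foods Inc: 19%.
Aggregating (R2): 9.45% + 6.65% + 10.78% + 19% = 45.88%.

45.88%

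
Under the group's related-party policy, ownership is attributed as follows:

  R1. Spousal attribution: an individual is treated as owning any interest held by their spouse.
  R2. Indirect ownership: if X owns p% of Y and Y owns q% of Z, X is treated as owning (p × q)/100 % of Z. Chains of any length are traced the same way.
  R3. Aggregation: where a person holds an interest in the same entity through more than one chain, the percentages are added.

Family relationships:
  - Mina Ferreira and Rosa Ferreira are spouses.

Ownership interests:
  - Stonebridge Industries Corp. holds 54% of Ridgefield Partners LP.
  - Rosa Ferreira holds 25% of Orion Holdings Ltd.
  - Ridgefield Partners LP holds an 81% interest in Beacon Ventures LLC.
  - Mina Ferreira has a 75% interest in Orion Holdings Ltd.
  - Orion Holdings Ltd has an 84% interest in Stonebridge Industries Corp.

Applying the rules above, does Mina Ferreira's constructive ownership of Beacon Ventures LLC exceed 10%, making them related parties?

By spousal attribution (R1), Mina Ferreira is treated as also owning Rosa Ferreira's interest in Orion Holdings Ltd, giving 75% + 25% = 100%.
Chain via Orion Holdings Ltd → Stonebridge Industries Corp. → Ridgefield Partners LP (R2): 100% × 84% × 54% × 81% = 36.7416% of Beacon Ventures LLC.
36.7416% exceeds the 10% threshold, so Mina is a related party to Beacon Ventures LLC.

Yes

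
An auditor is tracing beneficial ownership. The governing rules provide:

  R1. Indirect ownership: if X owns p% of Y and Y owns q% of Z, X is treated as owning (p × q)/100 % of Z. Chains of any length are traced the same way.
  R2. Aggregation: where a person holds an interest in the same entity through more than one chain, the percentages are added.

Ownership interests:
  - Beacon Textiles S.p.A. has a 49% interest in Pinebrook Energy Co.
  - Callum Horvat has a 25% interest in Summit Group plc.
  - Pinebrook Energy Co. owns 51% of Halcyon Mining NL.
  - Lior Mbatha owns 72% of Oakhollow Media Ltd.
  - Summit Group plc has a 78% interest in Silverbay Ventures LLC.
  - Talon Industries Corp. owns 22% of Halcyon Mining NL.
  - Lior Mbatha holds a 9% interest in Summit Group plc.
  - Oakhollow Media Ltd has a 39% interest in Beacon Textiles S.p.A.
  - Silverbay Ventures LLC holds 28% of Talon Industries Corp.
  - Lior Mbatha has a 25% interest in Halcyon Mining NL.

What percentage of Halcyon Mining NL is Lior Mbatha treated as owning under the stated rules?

Chain via Summit Group plc → Silverbay Ventures LLC → Talon Industries Corp. (R1): 9% × 78% × 28% × 22% = 0.432432% of Halcyon Mining NL.
Chain via Oakhollow Media Ltd → Beacon Textiles S.p.A. → Pinebrook Energy Co. (R1): 72% × 39% × 49% × 51% = 7.017192% of Halcyon Mining NL.
Direct interest in Halcyon Mining NL: 25%.
Aggregating (R2): 0.432432% + 7.017192% + 25% = 32.449624%.

32.449624%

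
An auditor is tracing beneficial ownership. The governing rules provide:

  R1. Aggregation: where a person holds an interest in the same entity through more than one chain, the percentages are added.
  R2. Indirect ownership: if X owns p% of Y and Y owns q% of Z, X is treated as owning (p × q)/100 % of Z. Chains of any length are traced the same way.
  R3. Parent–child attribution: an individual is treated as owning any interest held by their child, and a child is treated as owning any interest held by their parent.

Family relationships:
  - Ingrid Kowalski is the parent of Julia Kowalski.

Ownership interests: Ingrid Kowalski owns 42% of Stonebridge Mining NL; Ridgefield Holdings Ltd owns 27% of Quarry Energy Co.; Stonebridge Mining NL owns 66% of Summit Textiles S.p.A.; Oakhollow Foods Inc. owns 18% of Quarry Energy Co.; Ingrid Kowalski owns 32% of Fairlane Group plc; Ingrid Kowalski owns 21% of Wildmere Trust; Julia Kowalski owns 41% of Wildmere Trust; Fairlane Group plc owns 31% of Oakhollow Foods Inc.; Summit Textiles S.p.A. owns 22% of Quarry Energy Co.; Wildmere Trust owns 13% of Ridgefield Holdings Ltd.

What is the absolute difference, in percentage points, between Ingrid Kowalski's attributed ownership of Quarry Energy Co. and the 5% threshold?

By parent–child attribution (R3), Ingrid Kowalski is treated as also owning Julia Kowalski's interest in Wildmere Trust, giving 21% + 41% = 62%.
Chain via Wildmere Trust → Ridgefield Holdings Ltd (R2): 62% × 13% × 27% = 2.1762% of Quarry Energy Co.
Chain via Fairlane Group plc → Oakhollow Foods Inc. (R2): 32% × 31% × 18% = 1.7856% of Quarry Energy Co.
Chain via Stonebridge Mining NL → Summit Textiles S.p.A. (R2): 42% × 66% × 22% = 6.0984% of Quarry Energy Co.
Aggregating (R1): 2.1762% + 1.7856% + 6.0984% = 10.0602%.
10.0602% exceeds the 5% threshold by 5.0602 percentage points.

5.0602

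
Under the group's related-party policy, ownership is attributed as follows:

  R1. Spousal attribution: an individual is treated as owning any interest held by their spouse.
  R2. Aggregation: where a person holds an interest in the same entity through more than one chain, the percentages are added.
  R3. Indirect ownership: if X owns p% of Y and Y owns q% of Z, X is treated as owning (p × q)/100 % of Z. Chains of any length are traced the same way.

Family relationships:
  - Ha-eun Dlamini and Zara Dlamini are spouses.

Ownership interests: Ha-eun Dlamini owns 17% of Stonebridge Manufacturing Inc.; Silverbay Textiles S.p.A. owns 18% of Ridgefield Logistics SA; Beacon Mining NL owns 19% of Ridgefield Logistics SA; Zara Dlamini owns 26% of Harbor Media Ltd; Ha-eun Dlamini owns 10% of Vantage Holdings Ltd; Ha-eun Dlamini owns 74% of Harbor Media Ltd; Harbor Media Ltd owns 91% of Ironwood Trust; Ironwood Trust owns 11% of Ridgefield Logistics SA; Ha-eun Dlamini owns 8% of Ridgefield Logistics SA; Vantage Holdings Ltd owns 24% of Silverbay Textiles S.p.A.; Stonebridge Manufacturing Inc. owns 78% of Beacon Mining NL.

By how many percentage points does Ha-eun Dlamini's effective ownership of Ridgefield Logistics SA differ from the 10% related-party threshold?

By spousal attribution (R1), Ha-eun Dlamini is treated as also owning Zara Dlamini's interest in Harbor Media Ltd, giving 74% + 26% = 100%.
Chain via Harbor Media Ltd → Ironwood Trust (R3): 100% × 91% × 11% = 10.01% of Ridgefield Logistics SA.
Chain via Stonebridge Manufacturing Inc. → Beacon Mining NL (R3): 17% × 78% × 19% = 2.5194% of Ridgefield Logistics SA.
Chain via Vantage Holdings Ltd → Silverbay Textiles S.p.A. (R3): 10% × 24% × 18% = 0.432% of Ridgefield Logistics SA.
Direct interest in Ridgefield Logistics SA: 8%.
Aggregating (R2): 10.01% + 2.5194% + 0.432% + 8% = 20.9614%.
20.9614% exceeds the 10% threshold by 10.9614 percentage points.

10.9614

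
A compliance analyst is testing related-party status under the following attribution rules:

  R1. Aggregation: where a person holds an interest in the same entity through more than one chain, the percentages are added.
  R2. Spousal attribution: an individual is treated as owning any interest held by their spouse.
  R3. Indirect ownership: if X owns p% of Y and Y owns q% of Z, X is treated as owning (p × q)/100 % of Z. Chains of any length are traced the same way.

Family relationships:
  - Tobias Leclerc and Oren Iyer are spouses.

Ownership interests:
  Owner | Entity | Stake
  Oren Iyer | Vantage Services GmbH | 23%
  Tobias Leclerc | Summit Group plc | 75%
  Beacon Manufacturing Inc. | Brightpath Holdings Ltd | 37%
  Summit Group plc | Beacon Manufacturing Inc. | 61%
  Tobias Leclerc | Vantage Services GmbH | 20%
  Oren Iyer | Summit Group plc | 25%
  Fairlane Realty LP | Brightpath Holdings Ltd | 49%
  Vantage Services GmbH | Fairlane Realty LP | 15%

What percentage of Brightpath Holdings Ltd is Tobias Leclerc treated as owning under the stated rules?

By spousal attribution (R2), Tobias Leclerc is treated as also owning Oren Iyer's interest in Vantage Services GmbH, giving 20% + 23% = 43%.
By spousal attribution (R2), Tobias Leclerc is treated as also owning Oren Iyer's interest in Summit Group plc, giving 75% + 25% = 100%.
Chain via Vantage Services GmbH → Fairlane Realty LP (R3): 43% × 15% × 49% = 3.1605% of Brightpath Holdings Ltd.
Chain via Summit Group plc → Beacon Manufacturing Inc. (R3): 100% × 61% × 37% = 22.57% of Brightpath Holdings Ltd.
Aggregating (R1): 3.1605% + 22.57% = 25.7305%.

25.7305%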